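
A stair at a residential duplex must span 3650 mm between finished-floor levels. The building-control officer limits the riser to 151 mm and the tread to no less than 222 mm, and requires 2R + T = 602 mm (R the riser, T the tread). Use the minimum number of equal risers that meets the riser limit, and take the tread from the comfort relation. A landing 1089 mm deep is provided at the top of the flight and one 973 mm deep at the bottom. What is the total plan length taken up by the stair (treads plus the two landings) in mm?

At most 151 each: 3650/151 = 24.17, giving 25 risers.
Each riser is 3650/25 = 146 mm (≤ 151 mm).
T = 602 − 2·146 = 310 mm, which satisfies the 222 mm minimum.
Treads = 25 − 1 = 24; going = 24 × 310 = 7440 mm.
Enclosure = 7440 + 1089 + 973 = 9502 mm.

9502 mm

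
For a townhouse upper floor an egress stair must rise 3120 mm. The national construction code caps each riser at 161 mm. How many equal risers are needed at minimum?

⌈3120/161⌉ = 20 risers.

20 risers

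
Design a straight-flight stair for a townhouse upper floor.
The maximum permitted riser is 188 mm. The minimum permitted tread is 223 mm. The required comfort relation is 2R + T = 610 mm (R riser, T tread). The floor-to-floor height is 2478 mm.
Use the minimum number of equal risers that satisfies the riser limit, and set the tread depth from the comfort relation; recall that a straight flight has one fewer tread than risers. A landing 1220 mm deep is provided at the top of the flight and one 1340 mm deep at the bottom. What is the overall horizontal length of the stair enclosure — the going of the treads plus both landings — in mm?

5888 mm

2478 / 188 = 13.18, so 14 risers are needed.
Riser R = 2478 / 14 = 177 mm, within the 188 mm limit.
From 2R + T = 610: T = 610 − 354 = 256 mm.
Going = (14 − 1) × 256 = 3328 mm.
Add landings: 3328 + 1220 + 1340 = 5888 mm.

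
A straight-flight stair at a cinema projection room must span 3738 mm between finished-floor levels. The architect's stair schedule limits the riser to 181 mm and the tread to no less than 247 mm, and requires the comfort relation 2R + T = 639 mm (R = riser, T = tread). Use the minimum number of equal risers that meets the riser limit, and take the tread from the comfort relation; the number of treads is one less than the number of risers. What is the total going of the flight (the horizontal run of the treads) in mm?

5660 mm

3738 / 181 = 20.65, so 21 risers are needed.
R = 3738 ÷ 21 = 178 mm.
T = 639 − 2·178 = 283 mm, which satisfies the 247 mm minimum.
Going = (21 − 1) × 283 = 5660 mm.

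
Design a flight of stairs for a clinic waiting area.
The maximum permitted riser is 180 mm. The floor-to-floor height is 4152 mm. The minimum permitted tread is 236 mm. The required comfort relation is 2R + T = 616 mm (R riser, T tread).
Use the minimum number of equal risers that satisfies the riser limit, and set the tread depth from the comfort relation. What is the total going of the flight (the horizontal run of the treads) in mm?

⌈4152/180⌉ = 24 risers.
R = 4152 ÷ 24 = 173 mm.
Tread T = 616 − 2 × 173 = 270 mm (≥ 236 mm).
Going = (24 − 1) × 270 = 6210 mm.

6210 mm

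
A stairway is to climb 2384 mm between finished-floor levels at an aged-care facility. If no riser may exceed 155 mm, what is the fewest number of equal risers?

16 risers

2384 / 155 = 15.38, so 16 risers are needed.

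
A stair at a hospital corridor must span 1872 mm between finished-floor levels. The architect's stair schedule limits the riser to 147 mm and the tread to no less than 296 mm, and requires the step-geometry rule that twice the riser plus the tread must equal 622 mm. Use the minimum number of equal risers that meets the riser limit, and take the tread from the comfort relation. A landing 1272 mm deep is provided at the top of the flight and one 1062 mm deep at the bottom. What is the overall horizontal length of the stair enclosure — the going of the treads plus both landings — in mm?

1872 / 147 = 12.735 → round up to 13 risers.
R = 1872 ÷ 13 = 144 mm.
Tread T = 622 − 2 × 144 = 334 mm (≥ 296 mm).
Going = (13 − 1) × 334 = 4008 mm.
Enclosure = 4008 + 1272 + 1062 = 6342 mm.

6342 mm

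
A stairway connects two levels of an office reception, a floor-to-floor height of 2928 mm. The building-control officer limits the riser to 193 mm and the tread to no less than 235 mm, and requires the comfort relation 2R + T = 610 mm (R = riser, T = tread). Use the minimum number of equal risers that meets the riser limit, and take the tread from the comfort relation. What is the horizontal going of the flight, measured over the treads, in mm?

3660 mm

⌈2928/193⌉ = 16 risers.
Each riser is 2928/16 = 183 mm (≤ 193 mm).
From 2R + T = 610: T = 610 − 366 = 244 mm.
16 risers give 15 treads; going = 15 × 244 = 3660 mm.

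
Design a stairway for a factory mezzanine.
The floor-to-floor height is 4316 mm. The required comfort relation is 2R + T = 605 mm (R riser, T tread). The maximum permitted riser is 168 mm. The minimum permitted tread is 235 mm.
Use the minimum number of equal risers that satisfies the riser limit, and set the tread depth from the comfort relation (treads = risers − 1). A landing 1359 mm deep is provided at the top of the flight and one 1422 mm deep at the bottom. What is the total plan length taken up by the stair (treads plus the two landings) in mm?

⌈4316/168⌉ = 26 risers.
R = 4316 ÷ 26 = 166 mm.
T = 605 − 2·166 = 273 mm, which satisfies the 235 mm minimum.
Treads = 26 − 1 = 25; going = 25 × 273 = 6825 mm.
Add landings: 6825 + 1359 + 1422 = 9606 mm.

9606 mm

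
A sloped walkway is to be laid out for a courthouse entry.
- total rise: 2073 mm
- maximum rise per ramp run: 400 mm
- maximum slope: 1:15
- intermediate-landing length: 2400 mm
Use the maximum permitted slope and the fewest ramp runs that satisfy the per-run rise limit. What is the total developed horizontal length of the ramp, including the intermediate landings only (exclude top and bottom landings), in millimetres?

2073 / 400 = 5.18, so 6 ramp runs are needed. That means 5 intermediate landings.
Horizontal run for 2073 mm of rise at 1:15 is 2073 × 15 = 31095 mm.
Intermediate landings: 5 × 2400 = 12000 mm.
Developed length = 31095 + 12000 = 43095 mm.

43095 mm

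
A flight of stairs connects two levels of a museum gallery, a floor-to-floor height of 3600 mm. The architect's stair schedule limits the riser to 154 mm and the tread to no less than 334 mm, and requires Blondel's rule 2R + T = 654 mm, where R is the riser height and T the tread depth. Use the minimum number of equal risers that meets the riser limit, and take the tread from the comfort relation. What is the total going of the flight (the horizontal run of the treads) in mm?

⌈3600/154⌉ = 24 risers.
R = 3600 ÷ 24 = 150 mm.
From 2R + T = 654: T = 654 − 300 = 354 mm.
24 risers give 23 treads; going = 23 × 354 = 8142 mm.

8142 mm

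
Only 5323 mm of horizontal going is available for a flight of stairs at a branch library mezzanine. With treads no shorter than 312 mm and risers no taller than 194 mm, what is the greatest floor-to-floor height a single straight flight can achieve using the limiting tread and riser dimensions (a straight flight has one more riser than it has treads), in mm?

3492 mm

Treads that fit: ⌊5323 / 312⌋ = 17.
Risers = treads + 1 = 18.
Maximum height = 18 × 194 = 3492 mm.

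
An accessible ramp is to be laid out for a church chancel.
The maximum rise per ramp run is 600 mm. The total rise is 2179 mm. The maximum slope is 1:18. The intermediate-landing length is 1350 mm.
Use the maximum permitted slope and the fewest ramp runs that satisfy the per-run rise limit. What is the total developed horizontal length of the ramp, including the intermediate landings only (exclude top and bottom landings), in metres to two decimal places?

43.27 m

2179 / 600 = 3.632 → round up to 4 ramp runs. That means 3 intermediate landings.
Horizontal run for 2179 mm of rise at 1:18 is 2179 × 18 = 39222 mm.
3 intermediate landings contribute 3 × 1350 = 4050 mm.
Developed length = 39222 + 4050 = 43272 mm.
= 43.27 m.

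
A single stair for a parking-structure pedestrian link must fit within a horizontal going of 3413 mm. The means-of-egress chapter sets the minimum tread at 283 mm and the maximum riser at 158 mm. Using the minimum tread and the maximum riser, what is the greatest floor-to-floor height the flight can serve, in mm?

3413 / 283 = 12.06, so 12 treads fit.
Risers = treads + 1 = 13.
Maximum height = 13 × 158 = 2054 mm.

2054 mm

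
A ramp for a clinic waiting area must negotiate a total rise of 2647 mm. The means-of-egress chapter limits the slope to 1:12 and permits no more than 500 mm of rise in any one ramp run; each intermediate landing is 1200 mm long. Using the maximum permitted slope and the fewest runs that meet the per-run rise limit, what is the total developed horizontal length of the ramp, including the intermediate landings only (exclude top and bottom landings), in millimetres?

37764 mm

⌈2647/500⌉ = 6 ramp runs. That means 5 intermediate landings.
Ramp run (horizontal) at 1:12: 2647 × 12 = 31764 mm.
Intermediate landings: 5 × 1200 = 6000 mm.
Developed length = 31764 + 6000 = 37764 mm.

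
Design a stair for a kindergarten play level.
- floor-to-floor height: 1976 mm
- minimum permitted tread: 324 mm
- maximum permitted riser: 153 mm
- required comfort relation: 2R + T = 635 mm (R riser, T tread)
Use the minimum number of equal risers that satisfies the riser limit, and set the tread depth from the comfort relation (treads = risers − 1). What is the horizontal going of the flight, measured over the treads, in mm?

1976 / 153 = 12.915 → round up to 13 risers.
Riser R = 1976 / 13 = 152 mm, within the 153 mm limit.
T = 635 − 2·152 = 331 mm, which satisfies the 324 mm minimum.
13 risers give 12 treads; going = 12 × 331 = 3972 mm.

3972 mm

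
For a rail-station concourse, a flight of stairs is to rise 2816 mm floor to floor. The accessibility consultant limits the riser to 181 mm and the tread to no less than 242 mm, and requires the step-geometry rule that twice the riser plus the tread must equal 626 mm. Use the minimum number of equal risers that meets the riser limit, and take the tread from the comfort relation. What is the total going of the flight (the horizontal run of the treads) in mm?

4110 mm

2816 / 181 = 15.558 → round up to 16 risers.
Each riser is 2816/16 = 176 mm (≤ 181 mm).
Tread T = 626 − 2 × 176 = 274 mm (≥ 242 mm).
Treads = 16 − 1 = 15; going = 15 × 274 = 4110 mm.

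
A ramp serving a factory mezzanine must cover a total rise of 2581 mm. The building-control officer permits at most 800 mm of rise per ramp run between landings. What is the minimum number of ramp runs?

4 runs

2581 / 800 = 3.23, so 4 ramp runs are needed.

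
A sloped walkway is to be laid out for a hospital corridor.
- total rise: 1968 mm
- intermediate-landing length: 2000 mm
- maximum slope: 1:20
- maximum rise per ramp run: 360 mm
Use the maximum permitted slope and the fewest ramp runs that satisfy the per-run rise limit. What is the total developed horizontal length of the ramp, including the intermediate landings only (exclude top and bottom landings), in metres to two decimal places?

49.36 m

1968 / 360 = 5.47, so 6 ramp runs are needed. That means 5 intermediate landings.
Horizontal run for 1968 mm of rise at 1:20 is 1968 × 20 = 39360 mm.
Intermediate landings: 5 × 2000 = 10000 mm.
Total developed length = 39360 + 10000 = 49360 mm.
= 49.36 m.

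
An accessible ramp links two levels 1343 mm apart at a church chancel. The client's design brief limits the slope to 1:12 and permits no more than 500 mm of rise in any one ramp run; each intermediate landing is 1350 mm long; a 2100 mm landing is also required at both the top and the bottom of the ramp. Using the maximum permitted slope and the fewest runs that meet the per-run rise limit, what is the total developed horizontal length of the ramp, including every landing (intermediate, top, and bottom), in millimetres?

23016 mm

At most 500 each: 1343/500 = 2.69, giving 3 ramp runs. That means 2 intermediate landings.
Ramp run (horizontal) at 1:12: 1343 × 12 = 16116 mm.
Intermediate landings: 2 × 1350 = 2700 mm.
Top and bottom landings: 2 × 2100 = 4200 mm.
Total = 16116 + 2700 + 4200 = 23016 mm.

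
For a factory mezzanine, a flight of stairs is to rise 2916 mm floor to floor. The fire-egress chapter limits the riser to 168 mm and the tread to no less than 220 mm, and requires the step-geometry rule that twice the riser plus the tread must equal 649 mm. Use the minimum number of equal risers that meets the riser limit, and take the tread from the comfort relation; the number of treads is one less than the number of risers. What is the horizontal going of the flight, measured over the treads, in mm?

2916 / 168 = 17.357 → round up to 18 risers.
Each riser is 2916/18 = 162 mm (≤ 168 mm).
T = 649 − 2·162 = 325 mm, which satisfies the 220 mm minimum.
Treads = 18 − 1 = 17; going = 17 × 325 = 5525 mm.

5525 mm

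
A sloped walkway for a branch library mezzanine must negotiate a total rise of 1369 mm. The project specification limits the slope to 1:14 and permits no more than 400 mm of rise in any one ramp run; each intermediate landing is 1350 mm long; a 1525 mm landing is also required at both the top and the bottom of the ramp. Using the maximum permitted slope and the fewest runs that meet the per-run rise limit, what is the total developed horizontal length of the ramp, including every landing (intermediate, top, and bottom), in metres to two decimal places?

At most 400 each: 1369/400 = 3.42, giving 4 ramp runs. That means 3 intermediate landings.
Ramp run (horizontal) at 1:14: 1369 × 14 = 19166 mm.
3 intermediate landings contribute 3 × 1350 = 4050 mm.
Top and bottom landings: 2 × 1525 = 3050 mm.
Total = 19166 + 4050 + 3050 = 26266 mm.
= 26.27 m.

26.27 m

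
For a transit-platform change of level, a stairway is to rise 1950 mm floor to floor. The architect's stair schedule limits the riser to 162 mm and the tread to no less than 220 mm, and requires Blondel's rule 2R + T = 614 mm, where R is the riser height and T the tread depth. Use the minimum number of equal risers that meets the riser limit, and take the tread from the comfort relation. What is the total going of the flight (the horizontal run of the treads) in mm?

3768 mm

1950 / 162 = 12.04, so 13 risers are needed.
R = 1950 ÷ 13 = 150 mm.
Tread T = 614 − 2 × 150 = 314 mm (≥ 220 mm).
13 risers give 12 treads; going = 12 × 314 = 3768 mm.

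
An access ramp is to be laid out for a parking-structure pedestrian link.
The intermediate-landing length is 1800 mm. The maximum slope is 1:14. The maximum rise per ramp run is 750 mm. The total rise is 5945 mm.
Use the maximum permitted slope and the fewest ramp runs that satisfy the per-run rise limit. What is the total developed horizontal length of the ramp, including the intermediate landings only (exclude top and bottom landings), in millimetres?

At most 750 each: 5945/750 = 7.93, giving 8 ramp runs. That means 7 intermediate landings.
Horizontal run for 5945 mm of rise at 1:14 is 5945 × 14 = 83230 mm.
7 intermediate landings contribute 7 × 1800 = 12600 mm.
Developed length = 83230 + 12600 = 95830 mm.

95830 mm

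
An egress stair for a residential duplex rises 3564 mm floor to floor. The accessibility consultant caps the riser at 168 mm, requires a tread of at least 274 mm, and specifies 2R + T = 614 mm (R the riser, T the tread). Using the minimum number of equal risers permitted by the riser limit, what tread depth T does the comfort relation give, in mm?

3564 / 168 = 21.214 → round up to 22 risers.
Each riser is 3564/22 = 162 mm (≤ 168 mm).
T = 614 − 2·162 = 290 mm, which satisfies the 274 mm minimum.

290 mm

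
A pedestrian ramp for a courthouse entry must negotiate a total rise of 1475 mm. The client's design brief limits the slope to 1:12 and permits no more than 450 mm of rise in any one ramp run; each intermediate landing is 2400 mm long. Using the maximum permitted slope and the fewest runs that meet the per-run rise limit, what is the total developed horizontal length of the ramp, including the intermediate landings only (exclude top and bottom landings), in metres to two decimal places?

24.90 m

At most 450 each: 1475/450 = 3.28, giving 4 ramp runs. That means 3 intermediate landings.
Ramp run (horizontal) at 1:12: 1475 × 12 = 17700 mm.
Intermediate landings: 3 × 2400 = 7200 mm.
Total developed length = 17700 + 7200 = 24900 mm.
= 24.90 m.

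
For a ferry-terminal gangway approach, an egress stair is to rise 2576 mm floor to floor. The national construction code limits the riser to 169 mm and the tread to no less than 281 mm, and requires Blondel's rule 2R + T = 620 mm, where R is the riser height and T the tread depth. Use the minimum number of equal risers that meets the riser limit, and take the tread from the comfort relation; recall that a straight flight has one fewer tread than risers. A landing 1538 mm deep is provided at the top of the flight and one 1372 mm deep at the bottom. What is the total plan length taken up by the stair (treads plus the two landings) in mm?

7380 mm

2576 / 169 = 15.243 → round up to 16 risers.
R = 2576 ÷ 16 = 161 mm.
T = 620 − 2·161 = 298 mm, which satisfies the 281 mm minimum.
Treads = 16 − 1 = 15; going = 15 × 298 = 4470 mm.
Add landings: 4470 + 1538 + 1372 = 7380 mm.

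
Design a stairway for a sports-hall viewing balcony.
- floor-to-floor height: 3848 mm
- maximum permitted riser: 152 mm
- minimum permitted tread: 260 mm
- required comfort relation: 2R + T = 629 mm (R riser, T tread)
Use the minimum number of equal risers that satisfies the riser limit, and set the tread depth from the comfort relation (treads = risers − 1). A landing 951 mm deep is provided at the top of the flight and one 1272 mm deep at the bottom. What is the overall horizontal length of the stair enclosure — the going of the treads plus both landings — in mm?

3848 / 152 = 25.32, so 26 risers are needed.
Riser R = 3848 / 26 = 148 mm, within the 152 mm limit.
Tread T = 629 − 2 × 148 = 333 mm (≥ 260 mm).
Going = (26 − 1) × 333 = 8325 mm.
Enclosure = 8325 + 951 + 1272 = 10548 mm.

10548 mm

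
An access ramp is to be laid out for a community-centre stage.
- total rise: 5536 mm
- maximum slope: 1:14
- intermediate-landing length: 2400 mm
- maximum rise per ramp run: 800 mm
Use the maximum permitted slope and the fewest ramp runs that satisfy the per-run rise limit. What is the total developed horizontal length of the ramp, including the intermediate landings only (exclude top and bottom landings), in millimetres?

91904 mm

5536 / 800 = 6.92, so 7 ramp runs are needed. That means 6 intermediate landings.
Ramp run (horizontal) at 1:14: 5536 × 14 = 77504 mm.
Intermediate landings: 6 × 2400 = 14400 mm.
Developed length = 77504 + 14400 = 91904 mm.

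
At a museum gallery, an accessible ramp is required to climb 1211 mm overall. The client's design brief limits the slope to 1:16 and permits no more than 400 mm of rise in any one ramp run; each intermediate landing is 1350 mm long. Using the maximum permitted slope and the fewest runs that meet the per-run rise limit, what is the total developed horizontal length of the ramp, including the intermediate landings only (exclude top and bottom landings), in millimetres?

23426 mm

At most 400 each: 1211/400 = 3.03, giving 4 ramp runs. That means 3 intermediate landings.
Ramp run (horizontal) at 1:16: 1211 × 16 = 19376 mm.
Intermediate landings: 3 × 1350 = 4050 mm.
Total developed length = 19376 + 4050 = 23426 mm.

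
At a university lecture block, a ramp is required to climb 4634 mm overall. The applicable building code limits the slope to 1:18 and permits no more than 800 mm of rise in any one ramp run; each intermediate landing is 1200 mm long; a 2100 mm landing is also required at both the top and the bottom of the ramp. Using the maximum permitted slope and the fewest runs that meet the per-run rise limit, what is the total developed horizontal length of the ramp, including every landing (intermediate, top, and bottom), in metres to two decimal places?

93.61 m

At most 800 each: 4634/800 = 5.79, giving 6 ramp runs. That means 5 intermediate landings.
Horizontal run for 4634 mm of rise at 1:18 is 4634 × 18 = 83412 mm.
5 intermediate landings contribute 5 × 1200 = 6000 mm.
Top and bottom landings: 2 × 2100 = 4200 mm.
Total = 83412 + 6000 + 4200 = 93612 mm.
= 93.61 m.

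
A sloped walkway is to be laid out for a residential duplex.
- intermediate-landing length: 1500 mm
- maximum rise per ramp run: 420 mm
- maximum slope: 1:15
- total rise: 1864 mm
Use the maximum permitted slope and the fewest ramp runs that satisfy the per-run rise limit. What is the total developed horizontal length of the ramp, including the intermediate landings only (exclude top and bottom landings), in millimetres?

1864 / 420 = 4.438 → round up to 5 ramp runs. That means 4 intermediate landings.
Horizontal run for 1864 mm of rise at 1:15 is 1864 × 15 = 27960 mm.
Intermediate landings: 4 × 1500 = 6000 mm.
Total developed length = 27960 + 6000 = 33960 mm.

33960 mm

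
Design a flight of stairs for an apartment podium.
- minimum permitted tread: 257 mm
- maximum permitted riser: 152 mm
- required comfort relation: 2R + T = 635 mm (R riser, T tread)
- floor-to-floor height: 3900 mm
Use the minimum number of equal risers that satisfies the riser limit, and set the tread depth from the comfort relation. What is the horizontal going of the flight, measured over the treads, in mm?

8375 mm

3900 / 152 = 25.658 → round up to 26 risers.
Riser R = 3900 / 26 = 150 mm, within the 152 mm limit.
From 2R + T = 635: T = 635 − 300 = 335 mm.
26 risers give 25 treads; going = 25 × 335 = 8375 mm.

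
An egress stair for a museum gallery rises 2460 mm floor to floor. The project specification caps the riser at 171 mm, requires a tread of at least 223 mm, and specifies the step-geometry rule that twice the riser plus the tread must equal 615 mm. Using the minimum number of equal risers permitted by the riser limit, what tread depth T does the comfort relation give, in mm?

2460 / 171 = 14.39, so 15 risers are needed.
R = 2460 ÷ 15 = 164 mm.
Tread T = 615 − 2 × 164 = 287 mm (≥ 223 mm).

287 mm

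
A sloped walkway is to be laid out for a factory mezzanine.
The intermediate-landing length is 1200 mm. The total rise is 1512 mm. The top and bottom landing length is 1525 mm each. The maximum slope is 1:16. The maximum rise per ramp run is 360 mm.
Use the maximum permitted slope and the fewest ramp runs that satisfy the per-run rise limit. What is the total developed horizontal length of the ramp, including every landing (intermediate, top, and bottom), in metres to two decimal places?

At most 360 each: 1512/360 = 4.20, giving 5 ramp runs. That means 4 intermediate landings.
Ramp run (horizontal) at 1:16: 1512 × 16 = 24192 mm.
Intermediate landings: 4 × 1200 = 4800 mm.
Top and bottom landings: 2 × 1525 = 3050 mm.
Total = 24192 + 4800 + 3050 = 32042 mm.
= 32.04 m.

32.04 m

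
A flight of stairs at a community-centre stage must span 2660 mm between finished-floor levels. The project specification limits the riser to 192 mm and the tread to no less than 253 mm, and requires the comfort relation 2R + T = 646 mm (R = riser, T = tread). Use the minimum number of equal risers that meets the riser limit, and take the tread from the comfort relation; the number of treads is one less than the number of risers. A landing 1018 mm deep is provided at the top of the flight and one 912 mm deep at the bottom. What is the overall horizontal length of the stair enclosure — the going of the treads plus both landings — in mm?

2660 / 192 = 13.854 → round up to 14 risers.
R = 2660 ÷ 14 = 190 mm.
T = 646 − 2·190 = 266 mm, which satisfies the 253 mm minimum.
Treads = 14 − 1 = 13; going = 13 × 266 = 3458 mm.
Enclosure = 3458 + 1018 + 912 = 5388 mm.

5388 mm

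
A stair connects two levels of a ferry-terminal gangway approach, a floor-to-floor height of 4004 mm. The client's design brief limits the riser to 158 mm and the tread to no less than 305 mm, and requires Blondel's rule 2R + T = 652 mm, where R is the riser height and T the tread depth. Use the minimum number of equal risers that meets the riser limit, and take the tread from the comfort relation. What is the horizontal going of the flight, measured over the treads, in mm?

8600 mm

At most 158 each: 4004/158 = 25.34, giving 26 risers.
R = 4004 ÷ 26 = 154 mm.
Tread T = 652 − 2 × 154 = 344 mm (≥ 305 mm).
26 risers give 25 treads; going = 25 × 344 = 8600 mm.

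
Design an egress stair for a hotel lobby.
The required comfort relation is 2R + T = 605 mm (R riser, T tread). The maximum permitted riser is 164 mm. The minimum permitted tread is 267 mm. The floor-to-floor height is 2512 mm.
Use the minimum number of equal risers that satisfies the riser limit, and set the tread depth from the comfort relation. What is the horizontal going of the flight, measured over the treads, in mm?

4365 mm

⌈2512/164⌉ = 16 risers.
R = 2512 ÷ 16 = 157 mm.
From 2R + T = 605: T = 605 − 314 = 291 mm.
Going = (16 − 1) × 291 = 4365 mm.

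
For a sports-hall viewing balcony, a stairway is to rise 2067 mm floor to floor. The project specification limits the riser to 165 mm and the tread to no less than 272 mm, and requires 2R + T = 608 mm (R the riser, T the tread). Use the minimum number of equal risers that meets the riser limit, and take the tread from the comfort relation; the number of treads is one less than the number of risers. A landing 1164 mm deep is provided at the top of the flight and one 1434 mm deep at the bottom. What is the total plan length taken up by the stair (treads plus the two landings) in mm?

6078 mm

2067 / 165 = 12.53, so 13 risers are needed.
Riser R = 2067 / 13 = 159 mm, within the 165 mm limit.
From 2R + T = 608: T = 608 − 318 = 290 mm.
13 risers give 12 treads; going = 12 × 290 = 3480 mm.
Enclosure = 3480 + 1164 + 1434 = 6078 mm.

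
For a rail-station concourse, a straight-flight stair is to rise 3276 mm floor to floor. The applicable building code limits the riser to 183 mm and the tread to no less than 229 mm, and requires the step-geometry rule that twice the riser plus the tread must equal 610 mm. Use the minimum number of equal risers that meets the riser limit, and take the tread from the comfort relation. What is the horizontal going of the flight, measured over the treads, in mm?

4182 mm

3276 / 183 = 17.90, so 18 risers are needed.
Riser R = 3276 / 18 = 182 mm, within the 183 mm limit.
From 2R + T = 610: T = 610 − 364 = 246 mm.
Going = (18 − 1) × 246 = 4182 mm.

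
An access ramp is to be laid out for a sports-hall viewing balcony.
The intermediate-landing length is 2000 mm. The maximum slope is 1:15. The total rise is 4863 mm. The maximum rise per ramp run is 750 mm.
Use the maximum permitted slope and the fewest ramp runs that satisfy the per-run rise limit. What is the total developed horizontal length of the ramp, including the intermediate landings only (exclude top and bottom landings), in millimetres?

⌈4863/750⌉ = 7 ramp runs. That means 6 intermediate landings.
Horizontal run for 4863 mm of rise at 1:15 is 4863 × 15 = 72945 mm.
Intermediate landings: 6 × 2000 = 12000 mm.
Total developed length = 72945 + 12000 = 84945 mm.

84945 mm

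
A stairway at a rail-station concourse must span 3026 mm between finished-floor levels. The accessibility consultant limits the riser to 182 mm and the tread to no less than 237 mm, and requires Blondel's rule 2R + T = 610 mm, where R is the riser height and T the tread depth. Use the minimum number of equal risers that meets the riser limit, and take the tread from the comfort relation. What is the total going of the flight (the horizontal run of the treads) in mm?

At most 182 each: 3026/182 = 16.63, giving 17 risers.
Each riser is 3026/17 = 178 mm (≤ 182 mm).
T = 610 − 2·178 = 254 mm, which satisfies the 237 mm minimum.
Treads = 17 − 1 = 16; going = 16 × 254 = 4064 mm.

4064 mm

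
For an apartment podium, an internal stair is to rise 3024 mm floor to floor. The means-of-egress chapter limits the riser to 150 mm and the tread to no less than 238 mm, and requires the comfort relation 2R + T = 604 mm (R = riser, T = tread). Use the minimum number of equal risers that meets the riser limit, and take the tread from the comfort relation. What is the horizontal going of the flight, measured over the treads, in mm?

3024 / 150 = 20.160 → round up to 21 risers.
Each riser is 3024/21 = 144 mm (≤ 150 mm).
T = 604 − 2·144 = 316 mm, which satisfies the 238 mm minimum.
21 risers give 20 treads; going = 20 × 316 = 6320 mm.

6320 mm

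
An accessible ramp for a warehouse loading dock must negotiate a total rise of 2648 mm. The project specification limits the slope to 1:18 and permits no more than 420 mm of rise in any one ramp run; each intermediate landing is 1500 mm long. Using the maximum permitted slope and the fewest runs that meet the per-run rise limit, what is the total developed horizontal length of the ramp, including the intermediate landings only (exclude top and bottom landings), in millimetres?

56664 mm

2648 / 420 = 6.305 → round up to 7 ramp runs. That means 6 intermediate landings.
Horizontal run for 2648 mm of rise at 1:18 is 2648 × 18 = 47664 mm.
6 intermediate landings contribute 6 × 1500 = 9000 mm.
Developed length = 47664 + 9000 = 56664 mm.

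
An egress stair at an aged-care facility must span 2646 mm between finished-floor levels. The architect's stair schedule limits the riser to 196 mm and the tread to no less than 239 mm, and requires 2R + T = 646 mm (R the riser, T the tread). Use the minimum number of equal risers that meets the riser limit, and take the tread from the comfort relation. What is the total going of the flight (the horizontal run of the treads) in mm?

2646 / 196 = 13.500 → round up to 14 risers.
R = 2646 ÷ 14 = 189 mm.
Tread T = 646 − 2 × 189 = 268 mm (≥ 239 mm).
14 risers give 13 treads; going = 13 × 268 = 3484 mm.

3484 mm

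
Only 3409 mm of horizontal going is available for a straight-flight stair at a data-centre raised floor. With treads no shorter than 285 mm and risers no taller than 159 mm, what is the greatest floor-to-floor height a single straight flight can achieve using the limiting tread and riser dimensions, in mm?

1908 mm

Treads that fit: ⌊3409 / 285⌋ = 11.
Risers = treads + 1 = 12.
Maximum height = 12 × 159 = 1908 mm.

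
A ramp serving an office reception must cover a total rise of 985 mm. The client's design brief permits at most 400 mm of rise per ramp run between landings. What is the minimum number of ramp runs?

3 runs

⌈985/400⌉ = 3 ramp runs.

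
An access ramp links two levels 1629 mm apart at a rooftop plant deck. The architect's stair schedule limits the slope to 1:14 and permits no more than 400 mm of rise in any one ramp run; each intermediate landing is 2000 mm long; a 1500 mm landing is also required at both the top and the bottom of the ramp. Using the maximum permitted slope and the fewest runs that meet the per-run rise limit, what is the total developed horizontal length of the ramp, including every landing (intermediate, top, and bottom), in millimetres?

1629 / 400 = 4.07, so 5 ramp runs are needed. That means 4 intermediate landings.
Ramp run (horizontal) at 1:14: 1629 × 14 = 22806 mm.
Intermediate landings: 4 × 2000 = 8000 mm.
Top and bottom landings: 2 × 1500 = 3000 mm.
Total = 22806 + 8000 + 3000 = 33806 mm.

33806 mm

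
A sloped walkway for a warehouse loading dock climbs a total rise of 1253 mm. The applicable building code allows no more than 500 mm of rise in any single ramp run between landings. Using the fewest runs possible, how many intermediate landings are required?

At most 500 each: 1253/500 = 2.51, giving 3 ramp runs.
3 runs are separated by 2 intermediate landings.

2 intermediate landings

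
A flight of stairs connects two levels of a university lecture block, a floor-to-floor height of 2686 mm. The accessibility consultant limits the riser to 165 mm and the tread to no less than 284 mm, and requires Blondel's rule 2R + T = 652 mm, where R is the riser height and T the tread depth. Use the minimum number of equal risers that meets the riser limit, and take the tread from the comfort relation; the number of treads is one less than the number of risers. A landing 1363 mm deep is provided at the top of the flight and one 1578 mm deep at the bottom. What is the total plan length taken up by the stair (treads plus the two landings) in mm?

2686 / 165 = 16.28, so 17 risers are needed.
Each riser is 2686/17 = 158 mm (≤ 165 mm).
Tread T = 652 − 2 × 158 = 336 mm (≥ 284 mm).
17 risers give 16 treads; going = 16 × 336 = 5376 mm.
Enclosure = 5376 + 1363 + 1578 = 8317 mm.

8317 mm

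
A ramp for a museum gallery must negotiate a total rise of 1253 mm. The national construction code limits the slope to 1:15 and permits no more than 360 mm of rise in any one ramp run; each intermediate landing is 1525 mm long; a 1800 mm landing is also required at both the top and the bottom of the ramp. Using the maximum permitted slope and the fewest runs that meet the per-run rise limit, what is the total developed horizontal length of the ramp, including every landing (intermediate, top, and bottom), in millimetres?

⌈1253/360⌉ = 4 ramp runs. That means 3 intermediate landings.
Ramp run (horizontal) at 1:15: 1253 × 15 = 18795 mm.
3 intermediate landings contribute 3 × 1525 = 4575 mm.
Top and bottom landings: 2 × 1800 = 3600 mm.
Total = 18795 + 4575 + 3600 = 26970 mm.

26970 mm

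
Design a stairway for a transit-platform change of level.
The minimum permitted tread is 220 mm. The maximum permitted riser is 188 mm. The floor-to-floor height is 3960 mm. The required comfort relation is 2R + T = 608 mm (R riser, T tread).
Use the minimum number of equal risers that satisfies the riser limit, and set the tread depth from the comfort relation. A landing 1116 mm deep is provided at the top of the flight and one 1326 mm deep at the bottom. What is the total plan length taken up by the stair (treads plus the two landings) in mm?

7650 mm

At most 188 each: 3960/188 = 21.06, giving 22 risers.
Riser R = 3960 / 22 = 180 mm, within the 188 mm limit.
T = 608 − 2·180 = 248 mm, which satisfies the 220 mm minimum.
Going = (22 − 1) × 248 = 5208 mm.
Enclosure = 5208 + 1116 + 1326 = 7650 mm.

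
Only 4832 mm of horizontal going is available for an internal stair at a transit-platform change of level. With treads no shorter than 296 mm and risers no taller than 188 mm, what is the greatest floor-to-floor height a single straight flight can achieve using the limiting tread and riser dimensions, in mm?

3196 mm

4832 / 296 = 16.32, so 16 treads fit.
Risers = treads + 1 = 17.
Maximum height = 17 × 188 = 3196 mm.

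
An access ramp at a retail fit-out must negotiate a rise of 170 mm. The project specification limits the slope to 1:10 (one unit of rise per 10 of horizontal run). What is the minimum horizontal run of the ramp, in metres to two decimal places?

At 1:10 the run is 10 × 170 = 1700 mm.
1700 mm = 1.70 m.

1.70 m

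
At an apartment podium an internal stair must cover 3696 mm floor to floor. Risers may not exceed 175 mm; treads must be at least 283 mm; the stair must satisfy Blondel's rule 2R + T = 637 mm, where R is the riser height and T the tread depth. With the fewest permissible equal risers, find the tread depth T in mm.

3696 / 175 = 21.12, so 22 risers are needed.
Riser R = 3696 / 22 = 168 mm, within the 175 mm limit.
Tread T = 637 − 2 × 168 = 301 mm (≥ 283 mm).

301 mm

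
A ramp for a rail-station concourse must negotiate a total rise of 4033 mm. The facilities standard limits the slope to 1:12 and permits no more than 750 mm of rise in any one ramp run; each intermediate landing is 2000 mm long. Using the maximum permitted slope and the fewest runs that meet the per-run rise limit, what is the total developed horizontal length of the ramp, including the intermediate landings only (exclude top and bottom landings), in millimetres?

58396 mm

4033 / 750 = 5.377 → round up to 6 ramp runs. That means 5 intermediate landings.
Horizontal run for 4033 mm of rise at 1:12 is 4033 × 12 = 48396 mm.
Intermediate landings: 5 × 2000 = 10000 mm.
Total developed length = 48396 + 10000 = 58396 mm.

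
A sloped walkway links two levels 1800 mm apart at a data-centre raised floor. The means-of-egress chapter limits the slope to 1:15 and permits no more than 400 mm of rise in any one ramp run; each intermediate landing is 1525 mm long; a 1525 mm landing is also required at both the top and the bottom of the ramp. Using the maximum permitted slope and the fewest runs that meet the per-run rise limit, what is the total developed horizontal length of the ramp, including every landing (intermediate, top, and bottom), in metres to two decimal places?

1800 / 400 = 4.50, so 5 ramp runs are needed. That means 4 intermediate landings.
Ramp run (horizontal) at 1:15: 1800 × 15 = 27000 mm.
4 intermediate landings contribute 4 × 1525 = 6100 mm.
Top and bottom landings: 2 × 1525 = 3050 mm.
Total = 27000 + 6100 + 3050 = 36150 mm.
= 36.15 m.

36.15 m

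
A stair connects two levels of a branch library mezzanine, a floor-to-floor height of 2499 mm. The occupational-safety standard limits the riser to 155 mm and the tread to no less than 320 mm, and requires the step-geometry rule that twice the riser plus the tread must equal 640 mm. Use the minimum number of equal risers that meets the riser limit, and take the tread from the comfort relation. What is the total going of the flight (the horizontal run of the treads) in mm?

5536 mm

⌈2499/155⌉ = 17 risers.
Riser R = 2499 / 17 = 147 mm, within the 155 mm limit.
From 2R + T = 640: T = 640 − 294 = 346 mm.
Going = (17 − 1) × 346 = 5536 mm.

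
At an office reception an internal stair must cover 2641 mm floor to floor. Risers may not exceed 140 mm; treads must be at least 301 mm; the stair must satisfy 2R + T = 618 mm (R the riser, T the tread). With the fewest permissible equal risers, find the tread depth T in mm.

2641 / 140 = 18.86, so 19 risers are needed.
R = 2641 ÷ 19 = 139 mm.
From 2R + T = 618: T = 618 − 278 = 340 mm.

340 mm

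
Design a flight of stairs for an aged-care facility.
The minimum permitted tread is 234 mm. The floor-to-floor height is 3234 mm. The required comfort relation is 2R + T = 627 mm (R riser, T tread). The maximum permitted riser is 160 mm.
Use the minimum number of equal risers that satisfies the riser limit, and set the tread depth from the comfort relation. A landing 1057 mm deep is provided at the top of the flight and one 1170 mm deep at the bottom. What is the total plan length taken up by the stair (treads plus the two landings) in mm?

8607 mm

3234 / 160 = 20.21, so 21 risers are needed.
R = 3234 ÷ 21 = 154 mm.
Tread T = 627 − 2 × 154 = 319 mm (≥ 234 mm).
21 risers give 20 treads; going = 20 × 319 = 6380 mm.
Enclosure = 6380 + 1057 + 1170 = 8607 mm.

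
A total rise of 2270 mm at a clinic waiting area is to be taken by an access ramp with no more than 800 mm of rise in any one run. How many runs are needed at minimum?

2270 / 800 = 2.837 → round up to 3 ramp runs.

3 runs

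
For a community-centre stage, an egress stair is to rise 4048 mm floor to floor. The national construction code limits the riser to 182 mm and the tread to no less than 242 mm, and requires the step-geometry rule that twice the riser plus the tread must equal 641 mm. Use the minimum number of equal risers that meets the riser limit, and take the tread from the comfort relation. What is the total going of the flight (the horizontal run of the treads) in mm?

6358 mm

4048 / 182 = 22.24, so 23 risers are needed.
R = 4048 ÷ 23 = 176 mm.
T = 641 − 2·176 = 289 mm, which satisfies the 242 mm minimum.
23 risers give 22 treads; going = 22 × 289 = 6358 mm.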